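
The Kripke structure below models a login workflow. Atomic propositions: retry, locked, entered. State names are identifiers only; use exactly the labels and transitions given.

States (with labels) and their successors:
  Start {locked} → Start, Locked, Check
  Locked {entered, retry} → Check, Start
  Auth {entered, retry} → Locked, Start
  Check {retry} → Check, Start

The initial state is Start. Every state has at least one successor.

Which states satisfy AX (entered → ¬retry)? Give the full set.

{Locked, Check}

States satisfying entered → ¬retry: {Start, Check}.
States satisfying AX (entered → ¬retry): {Locked, Check}.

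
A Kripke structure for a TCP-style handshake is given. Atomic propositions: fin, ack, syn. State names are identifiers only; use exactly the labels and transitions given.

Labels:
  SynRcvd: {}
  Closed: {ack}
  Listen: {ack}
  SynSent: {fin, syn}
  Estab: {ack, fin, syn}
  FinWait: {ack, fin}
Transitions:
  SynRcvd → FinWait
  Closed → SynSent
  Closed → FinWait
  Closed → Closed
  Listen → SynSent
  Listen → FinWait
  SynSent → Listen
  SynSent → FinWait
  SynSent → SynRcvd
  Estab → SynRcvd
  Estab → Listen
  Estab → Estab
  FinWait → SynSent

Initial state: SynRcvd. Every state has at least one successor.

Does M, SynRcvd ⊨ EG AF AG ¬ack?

Violated

States satisfying AF AG ¬ack: ∅.
States satisfying EG AF AG ¬ack: ∅.
No suitable path/successor from SynRcvd witnesses the formula.
SynRcvd ∉ Sat(EG AF AG ¬ack).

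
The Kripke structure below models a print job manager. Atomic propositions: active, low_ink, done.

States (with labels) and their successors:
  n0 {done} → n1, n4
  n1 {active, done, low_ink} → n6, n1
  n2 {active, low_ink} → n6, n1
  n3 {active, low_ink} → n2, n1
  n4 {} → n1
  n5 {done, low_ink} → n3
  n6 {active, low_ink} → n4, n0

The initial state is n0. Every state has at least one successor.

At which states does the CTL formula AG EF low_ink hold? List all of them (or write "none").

States satisfying EF low_ink: {n0, n1, n2, n3, n4, n5, n6}.
States satisfying AG EF low_ink: {n0, n1, n2, n3, n4, n5, n6}.

{n0, n1, n2, n3, n4, n5, n6}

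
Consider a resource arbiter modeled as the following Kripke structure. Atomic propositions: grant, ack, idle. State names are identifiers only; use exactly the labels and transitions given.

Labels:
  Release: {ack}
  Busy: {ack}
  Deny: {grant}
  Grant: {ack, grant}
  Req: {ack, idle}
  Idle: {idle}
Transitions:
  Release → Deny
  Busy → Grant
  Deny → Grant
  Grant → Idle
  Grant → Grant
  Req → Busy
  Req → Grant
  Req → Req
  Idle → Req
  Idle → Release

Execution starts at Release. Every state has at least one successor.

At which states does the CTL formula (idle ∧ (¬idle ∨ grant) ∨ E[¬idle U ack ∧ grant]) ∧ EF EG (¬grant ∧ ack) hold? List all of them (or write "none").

{Release, Busy, Deny, Grant}

States satisfying ¬idle: {Release, Busy, Deny, Grant}.
States satisfying ¬idle ∨ grant: {Release, Busy, Deny, Grant}.
States satisfying idle ∧ (¬idle ∨ grant): ∅.
States satisfying ack ∧ grant: {Grant}.
States satisfying E[¬idle U ack ∧ grant]: {Release, Busy, Deny, Grant}.
States satisfying idle ∧ (¬idle ∨ grant) ∨ E[¬idle U ack ∧ grant]: {Release, Busy, Deny, Grant}.
States satisfying EG (¬grant ∧ ack): {Req}.
States satisfying EF EG (¬grant ∧ ack): {Release, Busy, Deny, Grant, Req, Idle}.
States satisfying (idle ∧ (¬idle ∨ grant) ∨ E[¬idle U ack ∧ grant]) ∧ EF EG (¬grant ∧ ack): {Release, Busy, Deny, Grant}.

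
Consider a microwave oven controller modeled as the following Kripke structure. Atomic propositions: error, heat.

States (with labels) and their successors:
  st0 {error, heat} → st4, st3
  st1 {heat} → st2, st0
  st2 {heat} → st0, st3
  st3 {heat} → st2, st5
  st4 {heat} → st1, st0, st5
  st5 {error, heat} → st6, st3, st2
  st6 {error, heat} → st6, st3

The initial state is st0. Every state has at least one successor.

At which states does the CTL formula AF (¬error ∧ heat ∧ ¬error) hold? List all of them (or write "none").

States satisfying ¬error ∧ heat ∧ ¬error: {st1, st2, st3, st4}.
States satisfying AF (¬error ∧ heat ∧ ¬error): {st0, st1, st2, st3, st4}.

{st0, st1, st2, st3, st4}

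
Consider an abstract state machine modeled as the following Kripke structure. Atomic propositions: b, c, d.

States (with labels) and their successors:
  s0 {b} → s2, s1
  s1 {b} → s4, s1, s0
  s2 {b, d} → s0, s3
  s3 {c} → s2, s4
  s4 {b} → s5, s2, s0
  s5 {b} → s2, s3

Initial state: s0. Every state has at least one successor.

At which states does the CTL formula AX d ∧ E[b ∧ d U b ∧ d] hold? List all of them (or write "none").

States satisfying d: {s2}.
States satisfying AX d: ∅.
States satisfying b ∧ d: {s2}.
States satisfying E[b ∧ d U b ∧ d]: {s2}.
States satisfying AX d ∧ E[b ∧ d U b ∧ d]: ∅.

none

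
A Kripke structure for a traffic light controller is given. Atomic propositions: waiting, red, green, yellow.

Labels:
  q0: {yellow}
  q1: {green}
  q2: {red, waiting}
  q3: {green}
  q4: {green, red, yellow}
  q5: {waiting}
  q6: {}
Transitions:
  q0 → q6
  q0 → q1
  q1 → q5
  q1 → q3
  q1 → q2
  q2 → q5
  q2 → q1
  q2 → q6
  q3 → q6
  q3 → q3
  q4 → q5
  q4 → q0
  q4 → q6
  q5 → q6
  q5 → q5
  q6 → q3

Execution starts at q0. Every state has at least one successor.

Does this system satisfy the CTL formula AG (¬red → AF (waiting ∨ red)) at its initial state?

Does not hold

States satisfying ¬red → AF (waiting ∨ red): {q2, q4, q5}.
States satisfying AG (¬red → AF (waiting ∨ red)): ∅.
q0 is reachable from q0 and violates ¬red → AF (waiting ∨ red), so AG fails at q0.
q0 ∉ Sat(AG (¬red → AF (waiting ∨ red))).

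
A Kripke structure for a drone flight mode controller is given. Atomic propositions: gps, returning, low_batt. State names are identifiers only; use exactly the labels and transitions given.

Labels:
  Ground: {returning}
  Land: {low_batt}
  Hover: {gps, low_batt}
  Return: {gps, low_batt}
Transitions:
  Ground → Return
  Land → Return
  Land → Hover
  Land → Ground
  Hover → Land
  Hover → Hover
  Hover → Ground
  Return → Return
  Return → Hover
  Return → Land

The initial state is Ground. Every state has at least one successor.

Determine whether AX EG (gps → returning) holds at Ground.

Does not hold

States satisfying EG (gps → returning): ∅.
States satisfying AX EG (gps → returning): ∅.
Ground ∉ Sat(AX EG (gps → returning)).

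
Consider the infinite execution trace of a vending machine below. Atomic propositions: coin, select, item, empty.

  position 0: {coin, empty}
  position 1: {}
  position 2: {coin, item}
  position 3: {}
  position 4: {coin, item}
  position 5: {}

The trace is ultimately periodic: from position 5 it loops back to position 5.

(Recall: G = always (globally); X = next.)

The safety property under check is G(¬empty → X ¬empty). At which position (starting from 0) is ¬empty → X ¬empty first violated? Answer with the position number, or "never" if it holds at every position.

¬empty → X ¬empty holds at every position 0..5, and those are all the positions the trace ever visits, so the invariant G(¬empty → X ¬empty) is never violated.

never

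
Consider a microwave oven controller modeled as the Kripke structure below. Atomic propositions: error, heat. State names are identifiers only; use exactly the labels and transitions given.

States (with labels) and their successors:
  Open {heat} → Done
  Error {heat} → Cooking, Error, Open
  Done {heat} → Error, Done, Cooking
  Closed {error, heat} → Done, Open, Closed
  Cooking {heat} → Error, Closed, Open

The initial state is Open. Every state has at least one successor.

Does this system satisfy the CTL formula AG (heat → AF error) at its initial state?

States satisfying heat → AF error: {Closed}.
States satisfying AG (heat → AF error): ∅.
Cooking is reachable from Open and violates heat → AF error, so AG fails at Open.
Open ∉ Sat(AG (heat → AF error)).

No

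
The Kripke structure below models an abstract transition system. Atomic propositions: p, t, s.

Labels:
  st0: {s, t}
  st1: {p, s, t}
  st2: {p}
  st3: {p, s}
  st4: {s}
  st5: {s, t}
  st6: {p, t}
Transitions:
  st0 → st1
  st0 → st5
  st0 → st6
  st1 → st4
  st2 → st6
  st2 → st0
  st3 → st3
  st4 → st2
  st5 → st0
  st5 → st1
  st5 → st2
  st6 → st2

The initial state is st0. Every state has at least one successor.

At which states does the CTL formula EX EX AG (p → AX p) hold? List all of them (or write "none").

States satisfying EX AG (p → AX p): {st3}.
States satisfying EX EX AG (p → AX p): {st3}.

{st3}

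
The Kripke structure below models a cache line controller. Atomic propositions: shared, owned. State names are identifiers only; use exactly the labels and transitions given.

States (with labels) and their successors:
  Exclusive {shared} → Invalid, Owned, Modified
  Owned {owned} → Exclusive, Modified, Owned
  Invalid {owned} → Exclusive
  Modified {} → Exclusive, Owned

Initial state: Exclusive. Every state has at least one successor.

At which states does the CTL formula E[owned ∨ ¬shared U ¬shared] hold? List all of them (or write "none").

{Owned, Invalid, Modified}

States satisfying owned ∨ ¬shared: {Owned, Invalid, Modified}.
States satisfying ¬shared: {Owned, Invalid, Modified}.
States satisfying E[owned ∨ ¬shared U ¬shared]: {Owned, Invalid, Modified}.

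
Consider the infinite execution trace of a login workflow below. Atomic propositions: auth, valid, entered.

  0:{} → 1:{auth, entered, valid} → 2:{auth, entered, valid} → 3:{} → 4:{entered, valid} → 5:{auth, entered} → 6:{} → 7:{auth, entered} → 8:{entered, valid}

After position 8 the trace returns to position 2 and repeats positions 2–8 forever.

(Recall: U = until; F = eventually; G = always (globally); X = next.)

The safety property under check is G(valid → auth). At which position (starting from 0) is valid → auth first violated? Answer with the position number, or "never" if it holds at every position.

Check valid → auth at each position in order: 0 ✓, 1 ✓, 2 ✓, 3 ✓.
At position 4 the labels are {entered, valid}, so valid → auth is false there. This is the first violation.

4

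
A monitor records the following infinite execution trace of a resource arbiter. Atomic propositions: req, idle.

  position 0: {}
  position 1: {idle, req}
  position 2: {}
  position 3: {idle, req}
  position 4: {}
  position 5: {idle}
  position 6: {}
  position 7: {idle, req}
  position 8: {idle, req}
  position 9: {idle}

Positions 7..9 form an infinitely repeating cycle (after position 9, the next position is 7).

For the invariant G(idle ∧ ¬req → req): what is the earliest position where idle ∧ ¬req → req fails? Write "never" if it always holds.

Check idle ∧ ¬req → req at each position in order: 0 ✓, 1 ✓, 2 ✓, 3 ✓, 4 ✓.
At position 5 the labels are {idle}, so idle ∧ ¬req → req is false there. This is the first violation.

5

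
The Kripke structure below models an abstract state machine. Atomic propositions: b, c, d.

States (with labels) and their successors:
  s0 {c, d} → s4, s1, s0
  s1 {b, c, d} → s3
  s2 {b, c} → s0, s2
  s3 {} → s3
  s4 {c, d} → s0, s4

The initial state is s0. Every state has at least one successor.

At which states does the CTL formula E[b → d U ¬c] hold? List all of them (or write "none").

States satisfying b → d: {s0, s1, s3, s4}.
States satisfying ¬c: {s3}.
States satisfying E[b → d U ¬c]: {s0, s1, s3, s4}.

{s0, s1, s3, s4}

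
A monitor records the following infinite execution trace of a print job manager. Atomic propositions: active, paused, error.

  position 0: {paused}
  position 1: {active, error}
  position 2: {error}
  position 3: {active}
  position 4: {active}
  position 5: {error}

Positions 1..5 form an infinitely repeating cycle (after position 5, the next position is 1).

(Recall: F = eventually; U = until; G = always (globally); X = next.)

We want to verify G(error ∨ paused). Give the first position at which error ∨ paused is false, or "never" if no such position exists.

3

Check error ∨ paused at each position in order: 0 ✓, 1 ✓, 2 ✓.
At position 3 the labels are {active}, so error ∨ paused is false there. This is the first violation.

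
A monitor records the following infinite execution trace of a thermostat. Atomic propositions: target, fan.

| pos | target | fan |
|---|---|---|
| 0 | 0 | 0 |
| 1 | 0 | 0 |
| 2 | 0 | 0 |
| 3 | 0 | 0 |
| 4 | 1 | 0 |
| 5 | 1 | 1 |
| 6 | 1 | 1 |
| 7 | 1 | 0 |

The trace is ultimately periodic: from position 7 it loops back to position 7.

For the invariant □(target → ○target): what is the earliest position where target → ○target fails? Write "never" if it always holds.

never

target → ○target holds at every position 0..7, and those are all the positions the trace ever visits, so the invariant □(target → ○target) is never violated.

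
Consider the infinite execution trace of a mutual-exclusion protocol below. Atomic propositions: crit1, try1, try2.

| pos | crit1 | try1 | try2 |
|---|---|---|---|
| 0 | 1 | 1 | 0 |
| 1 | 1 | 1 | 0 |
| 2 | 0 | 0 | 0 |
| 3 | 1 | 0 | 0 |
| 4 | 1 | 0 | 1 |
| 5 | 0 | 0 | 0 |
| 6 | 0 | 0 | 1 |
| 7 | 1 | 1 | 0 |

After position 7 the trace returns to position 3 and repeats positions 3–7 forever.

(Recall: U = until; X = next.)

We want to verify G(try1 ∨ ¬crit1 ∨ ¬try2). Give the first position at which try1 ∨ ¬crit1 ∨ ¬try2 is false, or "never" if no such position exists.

Check try1 ∨ ¬crit1 ∨ ¬try2 at each position in order: 0 ✓, 1 ✓, 2 ✓, 3 ✓.
At position 4 the labels are {crit1, try2}, so try1 ∨ ¬crit1 ∨ ¬try2 is false there. This is the first violation.

4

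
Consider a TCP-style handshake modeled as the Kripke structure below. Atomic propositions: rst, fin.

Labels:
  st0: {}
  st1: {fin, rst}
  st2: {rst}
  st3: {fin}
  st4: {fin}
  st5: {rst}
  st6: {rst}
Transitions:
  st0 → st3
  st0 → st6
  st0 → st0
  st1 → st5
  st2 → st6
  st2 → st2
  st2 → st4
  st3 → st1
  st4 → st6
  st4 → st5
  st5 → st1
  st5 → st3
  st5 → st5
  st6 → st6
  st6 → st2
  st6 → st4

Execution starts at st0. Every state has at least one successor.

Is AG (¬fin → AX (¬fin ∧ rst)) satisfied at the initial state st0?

States satisfying ¬fin → AX (¬fin ∧ rst): {st1, st3, st4}.
States satisfying AG (¬fin → AX (¬fin ∧ rst)): ∅.
st0 is reachable from st0 and violates ¬fin → AX (¬fin ∧ rst), so AG fails at st0.
st0 ∉ Sat(AG (¬fin → AX (¬fin ∧ rst))).

Violated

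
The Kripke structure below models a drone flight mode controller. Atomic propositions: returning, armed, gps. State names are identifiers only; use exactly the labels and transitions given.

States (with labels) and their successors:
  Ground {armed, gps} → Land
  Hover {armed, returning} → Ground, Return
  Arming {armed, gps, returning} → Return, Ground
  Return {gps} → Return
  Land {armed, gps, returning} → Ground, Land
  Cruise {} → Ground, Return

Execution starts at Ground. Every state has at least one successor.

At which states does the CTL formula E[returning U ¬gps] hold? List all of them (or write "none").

{Hover, Cruise}

States satisfying returning: {Hover, Arming, Land}.
States satisfying ¬gps: {Hover, Cruise}.
States satisfying E[returning U ¬gps]: {Hover, Cruise}.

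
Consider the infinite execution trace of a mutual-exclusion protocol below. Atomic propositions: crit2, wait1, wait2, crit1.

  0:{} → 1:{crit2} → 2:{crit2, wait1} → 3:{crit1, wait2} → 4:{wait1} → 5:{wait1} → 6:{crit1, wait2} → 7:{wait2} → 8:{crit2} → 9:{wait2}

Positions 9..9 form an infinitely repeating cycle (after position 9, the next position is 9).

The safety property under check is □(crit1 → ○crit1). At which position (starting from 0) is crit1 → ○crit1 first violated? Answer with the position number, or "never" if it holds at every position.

Check crit1 → ○crit1 at each position in order: 0 ✓, 1 ✓, 2 ✓.
At position 3 the labels are {crit1, wait2} and the next position 4 has {wait1}, so crit1 → ○crit1 is false there. This is the first violation.

3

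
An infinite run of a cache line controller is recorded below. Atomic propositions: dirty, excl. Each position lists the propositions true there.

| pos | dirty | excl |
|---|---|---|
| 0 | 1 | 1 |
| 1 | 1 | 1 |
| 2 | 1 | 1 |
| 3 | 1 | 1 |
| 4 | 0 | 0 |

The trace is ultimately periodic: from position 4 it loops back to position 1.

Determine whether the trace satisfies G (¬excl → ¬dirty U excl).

¬excl → ¬dirty U excl holds at every position 0..4, and those are all positions ever visited, so G (¬excl → ¬dirty U excl) holds.
Positions where ¬excl holds: 4.
Check ¬dirty U excl at each: 4→ok.

Holds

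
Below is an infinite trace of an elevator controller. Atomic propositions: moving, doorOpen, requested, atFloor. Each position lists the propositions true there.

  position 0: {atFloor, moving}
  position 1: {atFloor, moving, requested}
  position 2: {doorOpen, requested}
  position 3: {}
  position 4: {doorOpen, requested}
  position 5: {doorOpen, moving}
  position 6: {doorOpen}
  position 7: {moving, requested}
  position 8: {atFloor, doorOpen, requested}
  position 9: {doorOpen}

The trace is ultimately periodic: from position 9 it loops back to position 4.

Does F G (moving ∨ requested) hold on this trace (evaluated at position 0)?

G (moving ∨ requested) is false at every position 0..9, so it never becomes true and F G (moving ∨ requested) fails.

Does not hold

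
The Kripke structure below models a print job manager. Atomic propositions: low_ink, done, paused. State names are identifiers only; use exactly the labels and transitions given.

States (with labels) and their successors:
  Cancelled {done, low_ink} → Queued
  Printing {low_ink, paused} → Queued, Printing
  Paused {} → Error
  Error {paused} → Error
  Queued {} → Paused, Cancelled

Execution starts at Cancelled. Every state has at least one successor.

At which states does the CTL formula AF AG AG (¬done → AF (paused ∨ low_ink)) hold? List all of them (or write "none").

{Cancelled, Printing, Paused, Error, Queued}

States satisfying AG AG (¬done → AF (paused ∨ low_ink)): {Cancelled, Printing, Paused, Error, Queued}.
States satisfying AF AG AG (¬done → AF (paused ∨ low_ink)): {Cancelled, Printing, Paused, Error, Queued}.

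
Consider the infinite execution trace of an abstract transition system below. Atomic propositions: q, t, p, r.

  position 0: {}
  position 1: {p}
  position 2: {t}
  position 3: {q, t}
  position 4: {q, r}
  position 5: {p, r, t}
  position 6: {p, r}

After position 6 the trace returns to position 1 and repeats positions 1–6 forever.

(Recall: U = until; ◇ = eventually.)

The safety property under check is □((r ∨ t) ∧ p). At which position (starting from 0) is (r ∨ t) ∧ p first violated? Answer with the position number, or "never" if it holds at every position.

0

At position 0 the labels are {}, so (r ∨ t) ∧ p is false there. This is the first violation.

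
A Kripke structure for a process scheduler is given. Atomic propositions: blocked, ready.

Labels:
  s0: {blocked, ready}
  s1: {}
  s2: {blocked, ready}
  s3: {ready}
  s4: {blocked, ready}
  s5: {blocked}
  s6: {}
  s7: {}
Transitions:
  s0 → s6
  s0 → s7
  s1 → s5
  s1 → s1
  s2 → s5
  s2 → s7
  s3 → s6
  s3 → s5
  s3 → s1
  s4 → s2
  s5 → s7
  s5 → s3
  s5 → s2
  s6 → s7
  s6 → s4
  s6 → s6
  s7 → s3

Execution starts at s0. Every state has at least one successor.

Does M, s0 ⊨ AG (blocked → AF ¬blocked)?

No

States satisfying blocked → AF ¬blocked: {s0, s1, s3, s6, s7}.
States satisfying AG (blocked → AF ¬blocked): ∅.
s2 is reachable from s0 and violates blocked → AF ¬blocked, so AG fails at s0.
s0 ∉ Sat(AG (blocked → AF ¬blocked)).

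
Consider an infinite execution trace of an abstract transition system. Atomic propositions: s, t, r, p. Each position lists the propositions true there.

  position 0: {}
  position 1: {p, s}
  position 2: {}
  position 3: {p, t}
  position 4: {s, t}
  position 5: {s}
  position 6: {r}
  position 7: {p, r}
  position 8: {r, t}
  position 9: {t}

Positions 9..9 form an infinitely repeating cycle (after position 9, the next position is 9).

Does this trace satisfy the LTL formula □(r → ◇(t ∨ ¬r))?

Yes

r → ◇(t ∨ ¬r) holds at every position 0..9, and those are all positions ever visited, so □(r → ◇(t ∨ ¬r)) holds.
Positions where r holds: 6, 7, 8.
Check ◇(t ∨ ¬r) at each: 6→ok, 7→ok, 8→ok.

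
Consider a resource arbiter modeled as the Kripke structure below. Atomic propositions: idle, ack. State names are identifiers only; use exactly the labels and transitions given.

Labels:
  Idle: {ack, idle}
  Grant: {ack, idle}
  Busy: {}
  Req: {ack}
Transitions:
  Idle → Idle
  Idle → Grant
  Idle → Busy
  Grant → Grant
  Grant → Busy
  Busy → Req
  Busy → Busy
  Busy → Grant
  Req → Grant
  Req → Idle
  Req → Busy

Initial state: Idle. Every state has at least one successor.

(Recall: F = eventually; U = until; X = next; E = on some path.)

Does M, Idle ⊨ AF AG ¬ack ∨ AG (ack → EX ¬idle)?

States satisfying AG ¬ack: ∅.
States satisfying AF AG ¬ack: ∅.
States satisfying ack → EX ¬idle: {Idle, Grant, Busy, Req}.
States satisfying AG (ack → EX ¬idle): {Idle, Grant, Busy, Req}.
States satisfying AF AG ¬ack ∨ AG (ack → EX ¬idle): {Idle, Grant, Busy, Req}.
Idle ∈ Sat(AF AG ¬ack ∨ AG (ack → EX ¬idle)).

Yes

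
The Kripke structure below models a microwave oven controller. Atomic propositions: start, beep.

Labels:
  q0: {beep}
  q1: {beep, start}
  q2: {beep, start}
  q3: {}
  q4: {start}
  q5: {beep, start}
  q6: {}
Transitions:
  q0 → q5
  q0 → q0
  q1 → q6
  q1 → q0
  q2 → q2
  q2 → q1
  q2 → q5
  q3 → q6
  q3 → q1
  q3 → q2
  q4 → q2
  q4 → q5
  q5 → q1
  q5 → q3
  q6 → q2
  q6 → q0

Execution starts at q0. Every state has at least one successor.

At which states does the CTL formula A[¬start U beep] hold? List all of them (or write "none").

{q0, q1, q2, q3, q5, q6}

States satisfying ¬start: {q0, q3, q6}.
States satisfying beep: {q0, q1, q2, q5}.
States satisfying A[¬start U beep]: {q0, q1, q2, q3, q5, q6}.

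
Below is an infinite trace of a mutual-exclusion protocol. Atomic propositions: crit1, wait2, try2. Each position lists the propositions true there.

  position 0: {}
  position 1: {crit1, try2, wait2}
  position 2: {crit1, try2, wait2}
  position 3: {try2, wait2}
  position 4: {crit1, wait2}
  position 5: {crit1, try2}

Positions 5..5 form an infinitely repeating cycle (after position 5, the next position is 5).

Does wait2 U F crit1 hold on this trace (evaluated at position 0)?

Satisfied

Walking from position 0: F crit1 first holds at position 0, and wait2 holds at every earlier position along the way, so wait2 U F crit1 holds.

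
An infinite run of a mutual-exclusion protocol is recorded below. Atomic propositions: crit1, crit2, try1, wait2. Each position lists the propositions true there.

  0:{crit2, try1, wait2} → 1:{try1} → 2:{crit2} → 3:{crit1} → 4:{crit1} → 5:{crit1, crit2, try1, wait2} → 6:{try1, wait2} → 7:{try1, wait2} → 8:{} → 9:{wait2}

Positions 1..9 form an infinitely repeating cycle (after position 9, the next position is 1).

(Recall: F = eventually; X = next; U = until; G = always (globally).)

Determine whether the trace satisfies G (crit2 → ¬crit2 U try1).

Violated

crit2 → ¬crit2 U try1 must hold at every position from 0 onward. It fails at position 2, so G (crit2 → ¬crit2 U try1) is false.
Positions where crit2 holds: 0, 2, 5.
Check ¬crit2 U try1 at each: 0→ok, 2→fails, 5→ok.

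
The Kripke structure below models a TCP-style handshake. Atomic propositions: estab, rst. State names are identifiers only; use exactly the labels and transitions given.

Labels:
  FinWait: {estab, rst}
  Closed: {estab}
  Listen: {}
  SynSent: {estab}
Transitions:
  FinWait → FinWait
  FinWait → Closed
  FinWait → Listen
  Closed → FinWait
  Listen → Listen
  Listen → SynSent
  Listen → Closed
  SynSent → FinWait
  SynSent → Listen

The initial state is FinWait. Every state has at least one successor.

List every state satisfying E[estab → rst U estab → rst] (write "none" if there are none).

{FinWait, Listen}

States satisfying estab → rst: {FinWait, Listen}.
States satisfying E[estab → rst U estab → rst]: {FinWait, Listen}.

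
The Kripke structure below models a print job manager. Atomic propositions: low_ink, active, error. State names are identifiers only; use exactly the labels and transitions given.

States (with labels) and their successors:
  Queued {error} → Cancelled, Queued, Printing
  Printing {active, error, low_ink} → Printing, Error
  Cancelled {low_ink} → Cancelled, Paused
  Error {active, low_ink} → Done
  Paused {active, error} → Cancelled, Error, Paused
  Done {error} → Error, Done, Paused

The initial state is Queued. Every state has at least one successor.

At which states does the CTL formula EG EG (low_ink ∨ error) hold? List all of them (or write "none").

{Queued, Printing, Cancelled, Error, Paused, Done}

States satisfying EG (low_ink ∨ error): {Queued, Printing, Cancelled, Error, Paused, Done}.
States satisfying EG EG (low_ink ∨ error): {Queued, Printing, Cancelled, Error, Paused, Done}.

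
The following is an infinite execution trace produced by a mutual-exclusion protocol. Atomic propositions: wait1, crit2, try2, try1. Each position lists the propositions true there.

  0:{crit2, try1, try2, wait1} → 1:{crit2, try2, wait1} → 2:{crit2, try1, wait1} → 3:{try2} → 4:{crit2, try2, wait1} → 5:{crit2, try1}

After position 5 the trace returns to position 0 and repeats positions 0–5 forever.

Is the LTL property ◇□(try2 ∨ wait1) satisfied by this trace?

Violated

□(try2 ∨ wait1) is false at every position 0..5, so it never becomes true and ◇□(try2 ∨ wait1) fails.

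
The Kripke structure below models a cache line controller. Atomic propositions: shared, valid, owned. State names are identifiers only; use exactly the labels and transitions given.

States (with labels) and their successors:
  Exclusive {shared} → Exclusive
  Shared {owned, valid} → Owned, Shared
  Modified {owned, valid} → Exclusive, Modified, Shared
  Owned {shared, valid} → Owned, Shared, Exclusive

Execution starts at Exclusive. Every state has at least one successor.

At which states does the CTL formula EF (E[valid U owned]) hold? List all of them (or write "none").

{Shared, Modified, Owned}

States satisfying E[valid U owned]: {Shared, Modified, Owned}.
States satisfying EF (E[valid U owned]): {Shared, Modified, Owned}.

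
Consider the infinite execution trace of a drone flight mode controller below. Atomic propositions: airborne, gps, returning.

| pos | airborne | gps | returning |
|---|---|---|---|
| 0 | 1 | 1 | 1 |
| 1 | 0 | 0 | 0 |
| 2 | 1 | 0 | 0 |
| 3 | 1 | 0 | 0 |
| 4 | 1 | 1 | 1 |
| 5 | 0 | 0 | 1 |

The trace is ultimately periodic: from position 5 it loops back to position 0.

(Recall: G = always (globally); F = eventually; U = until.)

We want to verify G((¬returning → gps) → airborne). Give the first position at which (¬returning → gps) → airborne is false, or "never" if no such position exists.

5

Check (¬returning → gps) → airborne at each position in order: 0 ✓, 1 ✓, 2 ✓, 3 ✓, 4 ✓.
At position 5 the labels are {returning}, so (¬returning → gps) → airborne is false there. This is the first violation.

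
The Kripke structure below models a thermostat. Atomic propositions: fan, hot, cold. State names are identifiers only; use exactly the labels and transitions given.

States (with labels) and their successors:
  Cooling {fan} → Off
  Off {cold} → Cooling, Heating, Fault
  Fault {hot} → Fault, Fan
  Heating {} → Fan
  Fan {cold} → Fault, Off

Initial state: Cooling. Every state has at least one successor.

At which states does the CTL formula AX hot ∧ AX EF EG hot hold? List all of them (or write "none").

none

States satisfying hot: {Fault}.
States satisfying AX hot: ∅.
States satisfying EF EG hot: {Cooling, Off, Fault, Heating, Fan}.
States satisfying AX EF EG hot: {Cooling, Off, Fault, Heating, Fan}.
States satisfying AX hot ∧ AX EF EG hot: ∅.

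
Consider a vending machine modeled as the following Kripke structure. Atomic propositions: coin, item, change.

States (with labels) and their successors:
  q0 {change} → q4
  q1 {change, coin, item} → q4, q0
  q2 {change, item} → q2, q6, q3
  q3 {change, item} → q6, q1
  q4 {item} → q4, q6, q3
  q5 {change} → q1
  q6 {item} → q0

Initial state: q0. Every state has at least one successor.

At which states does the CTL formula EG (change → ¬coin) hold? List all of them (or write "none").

{q0, q2, q3, q4, q6}

States satisfying change → ¬coin: {q0, q2, q3, q4, q5, q6}.
States satisfying EG (change → ¬coin): {q0, q2, q3, q4, q6}.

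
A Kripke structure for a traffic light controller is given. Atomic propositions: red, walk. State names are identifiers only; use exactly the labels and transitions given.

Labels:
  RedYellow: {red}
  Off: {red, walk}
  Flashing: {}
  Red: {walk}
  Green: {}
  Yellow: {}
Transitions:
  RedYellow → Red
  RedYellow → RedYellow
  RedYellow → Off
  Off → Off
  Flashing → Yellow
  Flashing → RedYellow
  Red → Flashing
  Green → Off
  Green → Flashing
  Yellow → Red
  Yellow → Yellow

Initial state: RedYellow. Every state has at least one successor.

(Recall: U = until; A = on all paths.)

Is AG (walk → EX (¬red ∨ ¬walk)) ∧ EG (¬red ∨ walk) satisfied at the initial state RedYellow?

States satisfying walk → EX (¬red ∨ ¬walk): {RedYellow, Flashing, Red, Green, Yellow}.
States satisfying AG (walk → EX (¬red ∨ ¬walk)): ∅.
States satisfying ¬red ∨ walk: {Off, Flashing, Red, Green, Yellow}.
States satisfying EG (¬red ∨ walk): {Off, Flashing, Red, Green, Yellow}.
States satisfying AG (walk → EX (¬red ∨ ¬walk)) ∧ EG (¬red ∨ walk): ∅.
RedYellow ∉ Sat(AG (walk → EX (¬red ∨ ¬walk)) ∧ EG (¬red ∨ walk)).

Violated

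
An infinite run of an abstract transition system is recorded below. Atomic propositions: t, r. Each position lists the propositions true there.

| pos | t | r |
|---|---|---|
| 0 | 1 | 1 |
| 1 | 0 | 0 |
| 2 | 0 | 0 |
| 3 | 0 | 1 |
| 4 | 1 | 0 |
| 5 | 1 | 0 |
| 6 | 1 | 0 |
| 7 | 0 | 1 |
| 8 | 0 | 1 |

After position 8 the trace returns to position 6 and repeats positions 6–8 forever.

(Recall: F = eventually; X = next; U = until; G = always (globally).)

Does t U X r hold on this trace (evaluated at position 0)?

No

Walking from position 0: at position 1, X r has not yet held and t fails, so t U X r is false.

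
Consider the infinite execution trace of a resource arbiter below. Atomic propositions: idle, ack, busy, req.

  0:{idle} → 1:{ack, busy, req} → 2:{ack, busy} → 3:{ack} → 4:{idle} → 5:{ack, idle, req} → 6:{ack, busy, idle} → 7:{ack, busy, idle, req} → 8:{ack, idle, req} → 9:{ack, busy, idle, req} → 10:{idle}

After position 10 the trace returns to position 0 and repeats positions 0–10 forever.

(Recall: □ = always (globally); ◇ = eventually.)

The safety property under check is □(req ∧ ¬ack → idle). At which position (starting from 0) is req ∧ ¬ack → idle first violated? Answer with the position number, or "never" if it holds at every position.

req ∧ ¬ack → idle holds at every position 0..10, and those are all the positions the trace ever visits, so the invariant □(req ∧ ¬ack → idle) is never violated.

never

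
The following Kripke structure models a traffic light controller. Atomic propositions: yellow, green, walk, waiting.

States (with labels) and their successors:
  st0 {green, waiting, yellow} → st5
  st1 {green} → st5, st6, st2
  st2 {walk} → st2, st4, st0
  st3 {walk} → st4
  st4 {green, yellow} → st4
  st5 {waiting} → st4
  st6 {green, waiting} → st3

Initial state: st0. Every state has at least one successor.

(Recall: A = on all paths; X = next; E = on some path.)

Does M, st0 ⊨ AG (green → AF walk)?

States satisfying green → AF walk: {st2, st3, st5, st6}.
States satisfying AG (green → AF walk): ∅.
st0 is reachable from st0 and violates green → AF walk, so AG fails at st0.
st0 ∉ Sat(AG (green → AF walk)).

Violated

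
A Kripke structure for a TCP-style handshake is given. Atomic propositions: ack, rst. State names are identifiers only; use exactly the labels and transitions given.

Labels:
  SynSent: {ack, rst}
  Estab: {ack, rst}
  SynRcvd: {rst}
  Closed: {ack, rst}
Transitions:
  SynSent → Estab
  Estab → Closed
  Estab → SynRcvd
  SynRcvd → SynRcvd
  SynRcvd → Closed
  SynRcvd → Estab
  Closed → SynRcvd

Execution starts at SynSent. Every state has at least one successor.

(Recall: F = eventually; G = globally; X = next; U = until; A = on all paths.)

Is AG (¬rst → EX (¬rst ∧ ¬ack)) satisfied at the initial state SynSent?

States satisfying ¬rst → EX (¬rst ∧ ¬ack): {SynSent, Estab, SynRcvd, Closed}.
States satisfying AG (¬rst → EX (¬rst ∧ ¬ack)): {SynSent, Estab, SynRcvd, Closed}.
Every state reachable from SynSent satisfies ¬rst → EX (¬rst ∧ ¬ack).
SynSent ∈ Sat(AG (¬rst → EX (¬rst ∧ ¬ack))).

Yes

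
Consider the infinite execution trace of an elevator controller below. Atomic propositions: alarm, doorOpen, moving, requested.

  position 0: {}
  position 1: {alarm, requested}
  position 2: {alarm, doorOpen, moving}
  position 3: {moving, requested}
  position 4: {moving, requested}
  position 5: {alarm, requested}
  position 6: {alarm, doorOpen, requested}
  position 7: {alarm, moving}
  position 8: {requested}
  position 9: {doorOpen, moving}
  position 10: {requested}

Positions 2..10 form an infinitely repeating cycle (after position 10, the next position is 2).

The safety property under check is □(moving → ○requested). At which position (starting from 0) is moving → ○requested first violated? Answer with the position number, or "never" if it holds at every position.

never

moving → ○requested holds at every position 0..10, and those are all the positions the trace ever visits, so the invariant □(moving → ○requested) is never violated.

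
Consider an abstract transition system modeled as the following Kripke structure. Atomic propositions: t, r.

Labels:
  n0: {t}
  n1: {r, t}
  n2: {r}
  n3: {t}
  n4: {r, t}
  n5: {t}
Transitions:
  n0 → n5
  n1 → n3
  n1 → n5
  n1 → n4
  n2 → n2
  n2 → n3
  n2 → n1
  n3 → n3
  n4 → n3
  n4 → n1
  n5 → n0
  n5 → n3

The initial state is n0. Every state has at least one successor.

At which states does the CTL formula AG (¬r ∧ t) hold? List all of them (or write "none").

{n0, n3, n5}

States satisfying ¬r ∧ t: {n0, n3, n5}.
States satisfying AG (¬r ∧ t): {n0, n3, n5}.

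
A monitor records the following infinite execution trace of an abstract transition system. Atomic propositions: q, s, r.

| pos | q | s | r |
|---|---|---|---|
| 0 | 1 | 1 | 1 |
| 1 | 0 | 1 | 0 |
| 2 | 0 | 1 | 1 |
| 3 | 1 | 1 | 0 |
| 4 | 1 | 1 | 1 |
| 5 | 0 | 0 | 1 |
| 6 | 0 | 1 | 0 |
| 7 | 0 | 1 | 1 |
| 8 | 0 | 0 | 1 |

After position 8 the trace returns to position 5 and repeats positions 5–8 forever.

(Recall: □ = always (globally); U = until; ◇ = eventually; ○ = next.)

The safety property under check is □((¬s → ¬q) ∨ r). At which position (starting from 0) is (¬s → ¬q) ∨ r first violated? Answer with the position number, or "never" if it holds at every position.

(¬s → ¬q) ∨ r holds at every position 0..8, and those are all the positions the trace ever visits, so the invariant □((¬s → ¬q) ∨ r) is never violated.

never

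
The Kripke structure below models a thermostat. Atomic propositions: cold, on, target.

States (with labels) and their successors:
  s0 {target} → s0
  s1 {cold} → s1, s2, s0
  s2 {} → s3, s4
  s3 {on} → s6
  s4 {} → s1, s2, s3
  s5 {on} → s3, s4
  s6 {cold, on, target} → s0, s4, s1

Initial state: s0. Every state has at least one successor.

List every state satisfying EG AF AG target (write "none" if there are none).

States satisfying AF AG target: {s0}.
States satisfying EG AF AG target: {s0}.

{s0}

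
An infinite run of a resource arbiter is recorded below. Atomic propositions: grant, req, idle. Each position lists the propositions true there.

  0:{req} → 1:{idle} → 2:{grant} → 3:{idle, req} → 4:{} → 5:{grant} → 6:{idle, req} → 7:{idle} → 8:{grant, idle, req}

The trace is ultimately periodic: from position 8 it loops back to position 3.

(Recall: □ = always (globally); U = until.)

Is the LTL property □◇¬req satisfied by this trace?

◇¬req holds at every position 0..8, and those are all positions ever visited, so □◇¬req holds.

Holds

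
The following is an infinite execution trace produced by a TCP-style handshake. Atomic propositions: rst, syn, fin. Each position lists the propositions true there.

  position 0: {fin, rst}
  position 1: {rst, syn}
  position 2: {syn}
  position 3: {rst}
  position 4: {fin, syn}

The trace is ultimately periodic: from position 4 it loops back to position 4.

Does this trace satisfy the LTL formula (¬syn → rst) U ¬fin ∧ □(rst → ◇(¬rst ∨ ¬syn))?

Walking from position 0: ¬fin first holds at position 1, and ¬syn → rst holds at every earlier position along the way, so (¬syn → rst) U ¬fin holds.
rst → ◇(¬rst ∨ ¬syn) holds at every position 0..4, and those are all positions ever visited, so □(rst → ◇(¬rst ∨ ¬syn)) holds.
Positions where rst holds: 0, 1, 3.
Check ◇(¬rst ∨ ¬syn) at each: 0→ok, 1→ok, 3→ok.
At position 0: (¬syn → rst) U ¬fin is true; □(rst → ◇(¬rst ∨ ¬syn)) is true; so (¬syn → rst) U ¬fin ∧ □(rst → ◇(¬rst ∨ ¬syn)) is true.

Yes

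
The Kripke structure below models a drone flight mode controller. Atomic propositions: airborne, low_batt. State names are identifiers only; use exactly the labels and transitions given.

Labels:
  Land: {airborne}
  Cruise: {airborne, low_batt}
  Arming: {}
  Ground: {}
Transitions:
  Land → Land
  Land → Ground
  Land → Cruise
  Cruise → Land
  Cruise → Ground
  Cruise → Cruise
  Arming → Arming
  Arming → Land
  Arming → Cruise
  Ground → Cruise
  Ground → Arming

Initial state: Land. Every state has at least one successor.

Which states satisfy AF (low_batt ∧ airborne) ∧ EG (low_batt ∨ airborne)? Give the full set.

States satisfying low_batt ∧ airborne: {Cruise}.
States satisfying AF (low_batt ∧ airborne): {Cruise}.
States satisfying low_batt ∨ airborne: {Land, Cruise}.
States satisfying EG (low_batt ∨ airborne): {Land, Cruise}.
States satisfying AF (low_batt ∧ airborne) ∧ EG (low_batt ∨ airborne): {Cruise}.

{Cruise}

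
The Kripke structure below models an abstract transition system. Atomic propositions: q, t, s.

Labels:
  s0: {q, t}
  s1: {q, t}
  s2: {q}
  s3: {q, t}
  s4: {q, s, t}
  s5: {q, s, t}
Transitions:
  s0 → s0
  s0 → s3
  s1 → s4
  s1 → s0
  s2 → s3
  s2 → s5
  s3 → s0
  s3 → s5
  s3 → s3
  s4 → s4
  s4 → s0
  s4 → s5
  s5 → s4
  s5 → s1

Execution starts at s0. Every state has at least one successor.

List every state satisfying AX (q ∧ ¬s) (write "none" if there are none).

{s0}

States satisfying q ∧ ¬s: {s0, s1, s2, s3}.
States satisfying AX (q ∧ ¬s): {s0}.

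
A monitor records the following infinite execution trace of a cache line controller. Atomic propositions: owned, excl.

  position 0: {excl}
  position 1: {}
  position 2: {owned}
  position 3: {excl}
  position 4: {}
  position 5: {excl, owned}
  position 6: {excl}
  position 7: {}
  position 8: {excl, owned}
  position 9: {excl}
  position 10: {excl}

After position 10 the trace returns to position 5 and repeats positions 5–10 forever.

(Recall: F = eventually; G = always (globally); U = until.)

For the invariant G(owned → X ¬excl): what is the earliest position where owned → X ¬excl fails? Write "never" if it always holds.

2

Check owned → X ¬excl at each position in order: 0 ✓, 1 ✓.
At position 2 the labels are {owned} and the next position 3 has {excl}, so owned → X ¬excl is false there. This is the first violation.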